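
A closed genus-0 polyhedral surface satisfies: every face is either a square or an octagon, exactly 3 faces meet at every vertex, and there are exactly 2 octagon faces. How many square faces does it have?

8

Let x be the number of squares; then F = 2 + x.
Edge–face incidences: 2E = 8·2 + 4·x = 16 + 4x.
Every vertex has degree 3, so 3V = 2E.
Euler: V − E + F = 2 ⇒ (2E)/3 − E + (2 + x) = 2.
Multiply by 6: 2·(2E) − 3·(2E) + 6·(2 + x) = 12, i.e. 12 + 6x − (16 + 4x) = 12.
Collecting terms: 2x − 4 = 12, so 2x = 16, so x = 8.
Then 2E = 16 + 4·8 = 48, so E = 24, V = 2E/3 = 16, F = 2 + 8 = 10.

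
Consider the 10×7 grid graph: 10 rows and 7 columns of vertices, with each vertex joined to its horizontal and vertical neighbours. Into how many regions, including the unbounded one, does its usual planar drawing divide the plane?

55

The grid has V = 10·7 = 70 vertices and E = 10·6 + 7·9 = 123 edges.
F = 2 − V + E = 2 − 70 + 123 = 55.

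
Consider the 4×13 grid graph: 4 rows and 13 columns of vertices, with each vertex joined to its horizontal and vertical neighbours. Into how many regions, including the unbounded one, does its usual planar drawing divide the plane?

The grid has V = 4·13 = 52 vertices and E = 4·12 + 13·3 = 87 edges.
F = 2 − V + E = 2 − 52 + 87 = 37.

37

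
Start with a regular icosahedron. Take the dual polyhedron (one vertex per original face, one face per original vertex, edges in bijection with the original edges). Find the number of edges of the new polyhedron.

The base solid has V = 12, E = 30, F = 20.
The dual swaps V and F and preserves E: V′ = F = 20, E′ = E = 30, F′ = V = 12.

30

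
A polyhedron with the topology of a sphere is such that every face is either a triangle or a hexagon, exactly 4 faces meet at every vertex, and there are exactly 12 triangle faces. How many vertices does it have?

Let x be the number of hexagons; then F = 12 + x.
Edge–face incidences: 2E = 3·12 + 6·x = 36 + 6x.
Every vertex has degree 4, so 4V = 2E.
Euler: V − E + F = 2 ⇒ (2E)/4 − E + (12 + x) = 2.
Multiply by 8: 2·(2E) − 4·(2E) + 8·(12 + x) = 16, i.e. 96 + 8x − 2·(36 + 6x) = 16.
Collecting terms: −4x + 24 = 16, so −4x = −8, so x = 2.
Then 2E = 36 + 6·2 = 48, so E = 24, V = 2E/4 = 12, F = 12 + 2 = 14.

12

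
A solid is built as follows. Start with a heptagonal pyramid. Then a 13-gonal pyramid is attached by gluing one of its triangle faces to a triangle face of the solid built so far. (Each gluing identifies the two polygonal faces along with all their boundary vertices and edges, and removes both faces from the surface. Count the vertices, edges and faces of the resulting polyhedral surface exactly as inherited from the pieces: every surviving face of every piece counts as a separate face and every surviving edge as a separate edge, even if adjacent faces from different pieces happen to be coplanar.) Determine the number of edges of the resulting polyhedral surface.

A heptagonal pyramid: V=8, E=14, F=8.
Attach a 13-gonal pyramid (V=14, E=26, F=14) along a 3-gon: merge 3 vertices and 3 edges, delete both glued faces → V=19, E=37, F=20.
Check: V − E + F = 19 − 37 + 20 = 2.

37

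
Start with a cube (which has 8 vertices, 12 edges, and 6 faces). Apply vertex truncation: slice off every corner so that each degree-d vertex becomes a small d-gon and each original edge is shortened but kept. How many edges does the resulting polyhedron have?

Truncation replaces each original edge-end by a new vertex, so V′ = 2E = 24.
Each original edge survives, and each old vertex of degree d contributes d new edges; summing degrees gives Σd = 2E, so E′ = E + 2E = 3E = 36.
Each original face survives and each original vertex becomes one new face: F′ = F + V = 14.

36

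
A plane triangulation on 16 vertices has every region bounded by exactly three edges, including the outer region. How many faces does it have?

28

In a plane triangulation 3F = 2E and V − E + F = 2, so F = 2V − 4 = 2·16 − 4 = 28.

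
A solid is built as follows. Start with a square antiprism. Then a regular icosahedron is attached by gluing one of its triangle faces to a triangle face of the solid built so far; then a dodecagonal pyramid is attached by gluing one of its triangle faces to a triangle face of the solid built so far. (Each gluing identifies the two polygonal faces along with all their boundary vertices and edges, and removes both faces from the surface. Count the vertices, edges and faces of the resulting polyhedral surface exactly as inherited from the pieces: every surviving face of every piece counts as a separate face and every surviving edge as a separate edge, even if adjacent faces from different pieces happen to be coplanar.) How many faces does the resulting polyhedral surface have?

A square antiprism: V=8, E=16, F=10.
Attach a regular icosahedron (V=12, E=30, F=20) along a 3-gon: merge 3 vertices and 3 edges, delete both glued faces → V=17, E=43, F=28.
Attach a dodecagonal pyramid (V=13, E=24, F=13) along a 3-gon: merge 3 vertices and 3 edges, delete both glued faces → V=27, E=64, F=39.
Check: V − E + F = 27 − 64 + 39 = 2.

39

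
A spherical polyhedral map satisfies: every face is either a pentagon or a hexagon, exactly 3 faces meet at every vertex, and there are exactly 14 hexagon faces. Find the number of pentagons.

Let x be the number of pentagons; then F = 14 + x.
Edge–face incidences: 2E = 6·14 + 5·x = 84 + 5x.
Every vertex has degree 3, so 3V = 2E.
Euler: V − E + F = 2 ⇒ (2E)/3 − E + (14 + x) = 2.
Multiply by 6: 2·(2E) − 3·(2E) + 6·(14 + x) = 12, i.e. 84 + 6x − (84 + 5x) = 12.
Collecting terms: x = 12.
Then 2E = 84 + 5·12 = 144, so E = 72, V = 2E/3 = 48, F = 14 + 12 = 26.

12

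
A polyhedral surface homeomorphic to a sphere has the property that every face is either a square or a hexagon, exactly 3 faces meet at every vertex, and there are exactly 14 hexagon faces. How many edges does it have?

54

Let x be the number of squares; then F = 14 + x.
Edge–face incidences: 2E = 6·14 + 4·x = 84 + 4x.
Every vertex has degree 3, so 3V = 2E.
Euler: V − E + F = 2 ⇒ (2E)/3 − E + (14 + x) = 2.
Multiply by 6: 2·(2E) − 3·(2E) + 6·(14 + x) = 12, i.e. 84 + 6x − (84 + 4x) = 12.
Collecting terms: 2x = 12, so x = 6.
Then 2E = 84 + 4·6 = 108, so E = 54, V = 2E/3 = 36, F = 14 + 6 = 20.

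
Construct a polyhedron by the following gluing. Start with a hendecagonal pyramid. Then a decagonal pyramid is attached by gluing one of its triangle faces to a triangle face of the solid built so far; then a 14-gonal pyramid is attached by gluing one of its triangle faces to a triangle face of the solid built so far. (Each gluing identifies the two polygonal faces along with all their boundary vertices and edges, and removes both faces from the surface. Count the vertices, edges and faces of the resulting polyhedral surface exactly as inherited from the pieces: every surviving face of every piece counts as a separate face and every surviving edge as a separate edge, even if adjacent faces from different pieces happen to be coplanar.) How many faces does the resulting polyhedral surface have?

A hendecagonal pyramid: V=12, E=22, F=12.
Attach a decagonal pyramid (V=11, E=20, F=11) along a 3-gon: merge 3 vertices and 3 edges, delete both glued faces → V=20, E=39, F=21.
Attach a 14-gonal pyramid (V=15, E=28, F=15) along a 3-gon: merge 3 vertices and 3 edges, delete both glued faces → V=32, E=64, F=34.
Check: V − E + F = 32 − 64 + 34 = 2.

34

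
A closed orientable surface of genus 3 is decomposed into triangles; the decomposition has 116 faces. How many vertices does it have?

χ = 2 − 2·3 = -4, and every face is a triangle so 3F = 2E.
E = 3·116/2 = 174. Then V = -4 + E − F = -4 + 174 − 116 = 54.

54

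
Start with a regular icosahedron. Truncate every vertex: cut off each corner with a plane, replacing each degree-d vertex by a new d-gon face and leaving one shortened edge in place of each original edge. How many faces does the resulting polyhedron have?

The base solid has V = 12, E = 30, F = 20.
Truncation replaces each original edge-end by a new vertex, so V′ = 2E = 60.
Each original edge survives, and each old vertex of degree d contributes d new edges; summing degrees gives Σd = 2E, so E′ = E + 2E = 3E = 90.
Each original face survives and each original vertex becomes one new face: F′ = F + V = 32.

32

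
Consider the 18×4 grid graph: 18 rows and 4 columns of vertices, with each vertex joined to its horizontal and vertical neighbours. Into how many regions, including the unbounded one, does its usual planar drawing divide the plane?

The grid has V = 18·4 = 72 vertices and E = 18·3 + 4·17 = 122 edges.
F = 2 − V + E = 2 − 72 + 122 = 52.

52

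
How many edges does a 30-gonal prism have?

A prism on an n-gon has two n-gon bases and n rectangular sides: V = 2·30 = 60, E = 3·30 = 90, F = 30 + 2 = 32.

90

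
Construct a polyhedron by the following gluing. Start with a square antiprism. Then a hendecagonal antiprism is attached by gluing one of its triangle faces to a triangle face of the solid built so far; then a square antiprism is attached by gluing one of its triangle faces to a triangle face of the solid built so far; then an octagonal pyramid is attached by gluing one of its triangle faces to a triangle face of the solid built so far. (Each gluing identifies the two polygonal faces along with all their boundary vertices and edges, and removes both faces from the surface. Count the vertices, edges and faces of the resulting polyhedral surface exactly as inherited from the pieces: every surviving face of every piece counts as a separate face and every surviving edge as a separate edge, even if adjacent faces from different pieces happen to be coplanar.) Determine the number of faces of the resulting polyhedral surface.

47

A square antiprism: V=8, E=16, F=10.
Attach a hendecagonal antiprism (V=22, E=44, F=24) along a 3-gon: merge 3 vertices and 3 edges, delete both glued faces → V=27, E=57, F=32.
Attach a square antiprism (V=8, E=16, F=10) along a 3-gon: merge 3 vertices and 3 edges, delete both glued faces → V=32, E=70, F=40.
Attach an octagonal pyramid (V=9, E=16, F=9) along a 3-gon: merge 3 vertices and 3 edges, delete both glued faces → V=38, E=83, F=47.
Check: V − E + F = 38 − 83 + 47 = 2.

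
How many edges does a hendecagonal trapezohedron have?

44

The n-trapezohedron (dual of the n-antiprism) has V = 2·11 + 2 = 24, E = 4·11 = 44, F = 2·11 = 22.
Check: V − E + F = 24 − 44 + 22 = 2.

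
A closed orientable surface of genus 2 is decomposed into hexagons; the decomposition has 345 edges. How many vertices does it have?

χ = 2 − 2·2 = -2, and every face is a hexagon so 6F = 2E.
F = 2E/6 = 115. Then V = -2 + E − F = -2 + 345 − 115 = 228.

228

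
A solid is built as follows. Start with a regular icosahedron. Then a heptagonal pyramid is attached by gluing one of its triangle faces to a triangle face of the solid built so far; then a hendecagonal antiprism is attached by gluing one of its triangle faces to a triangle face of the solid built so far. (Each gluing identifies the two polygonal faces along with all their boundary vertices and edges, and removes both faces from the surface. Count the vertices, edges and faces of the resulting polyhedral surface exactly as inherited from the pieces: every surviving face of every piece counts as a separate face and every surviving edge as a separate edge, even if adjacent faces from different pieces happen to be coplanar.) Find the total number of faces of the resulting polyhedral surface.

48

A regular icosahedron: V=12, E=30, F=20.
Attach a heptagonal pyramid (V=8, E=14, F=8) along a 3-gon: merge 3 vertices and 3 edges, delete both glued faces → V=17, E=41, F=26.
Attach a hendecagonal antiprism (V=22, E=44, F=24) along a 3-gon: merge 3 vertices and 3 edges, delete both glued faces → V=36, E=82, F=48.
Check: V − E + F = 36 − 82 + 48 = 2.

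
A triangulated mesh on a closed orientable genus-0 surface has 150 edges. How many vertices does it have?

52

χ = 2 − 2·0 = 2, and every face is a triangle so 3F = 2E.
F = 2E/3 = 100. Then V = 2 + E − F = 2 + 150 − 100 = 52.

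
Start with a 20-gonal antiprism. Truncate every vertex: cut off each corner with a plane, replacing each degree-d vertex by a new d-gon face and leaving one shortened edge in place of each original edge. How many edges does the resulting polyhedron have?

240

The base solid has V = 40, E = 80, F = 42.
Truncation replaces each original edge-end by a new vertex, so V′ = 2E = 160.
Each original edge survives, and each old vertex of degree d contributes d new edges; summing degrees gives Σd = 2E, so E′ = E + 2E = 3E = 240.
Each original face survives and each original vertex becomes one new face: F′ = F + V = 82.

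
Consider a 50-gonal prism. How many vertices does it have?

100

A prism on an n-gon has two n-gon bases and n rectangular sides: V = 2·50 = 100, E = 3·50 = 150, F = 50 + 2 = 52.
Check: V − E + F = 100 − 150 + 52 = 2.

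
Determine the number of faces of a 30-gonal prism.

A prism on an n-gon has two n-gon bases and n rectangular sides: V = 2·30 = 60, E = 3·30 = 90, F = 30 + 2 = 32.
Check: V − E + F = 60 − 90 + 32 = 2.

32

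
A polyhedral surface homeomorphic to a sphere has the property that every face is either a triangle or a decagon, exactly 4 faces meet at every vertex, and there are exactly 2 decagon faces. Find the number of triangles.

Let x be the number of triangles; then F = 2 + x.
Edge–face incidences: 2E = 10·2 + 3·x = 20 + 3x.
Every vertex has degree 4, so 4V = 2E.
Euler: V − E + F = 2 ⇒ (2E)/4 − E + (2 + x) = 2.
Multiply by 8: 2·(2E) − 4·(2E) + 8·(2 + x) = 16, i.e. 16 + 8x − 2·(20 + 3x) = 16.
Collecting terms: 2x − 24 = 16, so 2x = 40, so x = 20.
Then 2E = 20 + 3·20 = 80, so E = 40, V = 2E/4 = 20, F = 2 + 20 = 22.

20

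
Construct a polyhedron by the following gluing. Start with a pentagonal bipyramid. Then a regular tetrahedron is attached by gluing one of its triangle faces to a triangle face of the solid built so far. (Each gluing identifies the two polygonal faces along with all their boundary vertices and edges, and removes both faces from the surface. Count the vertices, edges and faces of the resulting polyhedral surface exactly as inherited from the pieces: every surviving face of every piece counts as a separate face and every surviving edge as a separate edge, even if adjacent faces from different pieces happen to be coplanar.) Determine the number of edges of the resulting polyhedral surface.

A pentagonal bipyramid: V=7, E=15, F=10.
Attach a regular tetrahedron (V=4, E=6, F=4) along a 3-gon: merge 3 vertices and 3 edges, delete both glued faces → V=8, E=18, F=12.
Check: V − E + F = 8 − 18 + 12 = 2.

18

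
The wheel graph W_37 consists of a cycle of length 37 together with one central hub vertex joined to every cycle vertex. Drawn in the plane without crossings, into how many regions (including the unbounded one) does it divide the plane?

W_37 has V = 37 + 1 = 38 vertices and E = 2·37 = 74 edges.
By Euler's formula F = 2 − V + E = 2 − 38 + 74 = 38.

38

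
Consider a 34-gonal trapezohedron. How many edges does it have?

The n-trapezohedron (dual of the n-antiprism) has V = 2·34 + 2 = 70, E = 4·34 = 136, F = 2·34 = 68.

136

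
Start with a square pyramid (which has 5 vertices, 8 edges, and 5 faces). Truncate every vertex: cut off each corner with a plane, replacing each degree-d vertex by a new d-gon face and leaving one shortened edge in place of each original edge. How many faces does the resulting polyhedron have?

Truncation replaces each original edge-end by a new vertex, so V′ = 2E = 16.
Each original edge survives, and each old vertex of degree d contributes d new edges; summing degrees gives Σd = 2E, so E′ = E + 2E = 3E = 24.
Each original face survives and each original vertex becomes one new face: F′ = F + V = 10.

10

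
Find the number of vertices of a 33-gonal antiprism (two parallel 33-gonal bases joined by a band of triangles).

An antiprism on an n-gon has two n-gon caps and 2n triangles: V = 2·33 = 66, E = 4·33 = 132, F = 2·33 + 2 = 68.
Check: V − E + F = 66 − 132 + 68 = 2.

66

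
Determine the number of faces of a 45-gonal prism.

A prism on an n-gon has two n-gon bases and n rectangular sides: V = 2·45 = 90, E = 3·45 = 135, F = 45 + 2 = 47.

47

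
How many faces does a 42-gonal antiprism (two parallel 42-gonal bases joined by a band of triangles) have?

86

An antiprism on an n-gon has two n-gon caps and 2n triangles: V = 2·42 = 84, E = 4·42 = 168, F = 2·42 + 2 = 86.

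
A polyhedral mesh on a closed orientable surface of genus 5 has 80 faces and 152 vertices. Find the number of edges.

240

For a closed orientable surface of genus 5, χ = 2 − 2·5 = -8.
E = V + F − (-8) = 152 + 80 − (-8) = 240.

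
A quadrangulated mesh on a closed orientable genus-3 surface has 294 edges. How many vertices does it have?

χ = 2 − 2·3 = -4, and every face is a square so 4F = 2E.
F = 2E/4 = 147. Then V = -4 + E − F = -4 + 294 − 147 = 143.

143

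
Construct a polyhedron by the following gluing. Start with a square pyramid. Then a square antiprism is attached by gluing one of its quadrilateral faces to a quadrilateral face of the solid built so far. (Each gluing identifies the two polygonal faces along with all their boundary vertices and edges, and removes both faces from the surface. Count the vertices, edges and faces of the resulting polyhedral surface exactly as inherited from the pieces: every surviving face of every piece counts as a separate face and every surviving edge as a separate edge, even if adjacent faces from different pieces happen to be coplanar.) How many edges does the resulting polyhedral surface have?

A square pyramid: V=5, E=8, F=5.
Attach a square antiprism (V=8, E=16, F=10) along a 4-gon: merge 4 vertices and 4 edges, delete both glued faces → V=9, E=20, F=13.
Check: V − E + F = 9 − 20 + 13 = 2.

20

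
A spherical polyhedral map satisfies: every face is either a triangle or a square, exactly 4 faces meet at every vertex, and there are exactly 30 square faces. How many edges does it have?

72

Let x be the number of triangles; then F = 30 + x.
Edge–face incidences: 2E = 4·30 + 3·x = 120 + 3x.
Every vertex has degree 4, so 4V = 2E.
Euler: V − E + F = 2 ⇒ (2E)/4 − E + (30 + x) = 2.
Multiply by 8: 2·(2E) − 4·(2E) + 8·(30 + x) = 16, i.e. 240 + 8x − 2·(120 + 3x) = 16.
Collecting terms: 2x = 16, so x = 8.
Then 2E = 120 + 3·8 = 144, so E = 72, V = 2E/4 = 36, F = 30 + 8 = 38.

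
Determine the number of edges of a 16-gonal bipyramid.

A bipyramid over an n-gon has 2n triangular faces and n + 2 vertices: V = 16 + 2 = 18, E = 3·16 = 48, F = 2·16 = 32.
Check: V − E + F = 18 − 48 + 32 = 2.

48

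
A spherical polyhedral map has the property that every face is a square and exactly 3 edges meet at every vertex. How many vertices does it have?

8

Each face has 4 edges and each edge borders two faces, so 2E = 4F.
Each vertex has degree 3, so 3V = 2E and hence V = 4F/3.
Euler: V − E + F = 2 ⇒ (4F/3) − (4F/2) + F = 2.
Multiply by 6: (8 − 12 + 6)F = 12, i.e. 2F = 12.
So F = 6, E = 4·6/2 = 12, V = 4·6/3 = 8.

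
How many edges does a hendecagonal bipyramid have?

33

A bipyramid over an n-gon has 2n triangular faces and n + 2 vertices: V = 11 + 2 = 13, E = 3·11 = 33, F = 2·11 = 22.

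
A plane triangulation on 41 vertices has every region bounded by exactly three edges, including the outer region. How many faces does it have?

In a plane triangulation 3F = 2E and V − E + F = 2, so F = 2V − 4 = 2·41 − 4 = 78.

78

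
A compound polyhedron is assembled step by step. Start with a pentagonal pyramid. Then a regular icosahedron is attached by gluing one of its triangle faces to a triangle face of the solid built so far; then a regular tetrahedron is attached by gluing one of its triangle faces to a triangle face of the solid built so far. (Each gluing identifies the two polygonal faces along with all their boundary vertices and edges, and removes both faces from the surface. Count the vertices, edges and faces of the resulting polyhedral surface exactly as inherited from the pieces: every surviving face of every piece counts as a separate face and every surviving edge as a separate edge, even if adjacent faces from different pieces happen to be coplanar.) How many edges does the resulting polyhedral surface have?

A pentagonal pyramid: V=6, E=10, F=6.
Attach a regular icosahedron (V=12, E=30, F=20) along a 3-gon: merge 3 vertices and 3 edges, delete both glued faces → V=15, E=37, F=24.
Attach a regular tetrahedron (V=4, E=6, F=4) along a 3-gon: merge 3 vertices and 3 edges, delete both glued faces → V=16, E=40, F=26.
Check: V − E + F = 16 − 40 + 26 = 2.

40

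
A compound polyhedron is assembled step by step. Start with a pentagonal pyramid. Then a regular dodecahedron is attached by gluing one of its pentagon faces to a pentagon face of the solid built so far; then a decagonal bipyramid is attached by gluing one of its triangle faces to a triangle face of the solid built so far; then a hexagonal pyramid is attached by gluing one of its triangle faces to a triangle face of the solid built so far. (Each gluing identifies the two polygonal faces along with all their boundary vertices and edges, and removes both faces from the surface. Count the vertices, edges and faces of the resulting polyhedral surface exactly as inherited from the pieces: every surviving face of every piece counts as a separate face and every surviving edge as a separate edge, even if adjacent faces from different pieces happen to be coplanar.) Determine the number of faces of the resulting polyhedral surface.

39

A pentagonal pyramid: V=6, E=10, F=6.
Attach a regular dodecahedron (V=20, E=30, F=12) along a 5-gon: merge 5 vertices and 5 edges, delete both glued faces → V=21, E=35, F=16.
Attach a decagonal bipyramid (V=12, E=30, F=20) along a 3-gon: merge 3 vertices and 3 edges, delete both glued faces → V=30, E=62, F=34.
Attach a hexagonal pyramid (V=7, E=12, F=7) along a 3-gon: merge 3 vertices and 3 edges, delete both glued faces → V=34, E=71, F=39.
Check: V − E + F = 34 − 71 + 39 = 2.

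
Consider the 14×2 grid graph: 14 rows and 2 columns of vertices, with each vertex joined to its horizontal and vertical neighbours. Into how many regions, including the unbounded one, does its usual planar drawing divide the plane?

14

The grid has V = 14·2 = 28 vertices and E = 14·1 + 2·13 = 40 edges.
F = 2 − V + E = 2 − 28 + 40 = 14.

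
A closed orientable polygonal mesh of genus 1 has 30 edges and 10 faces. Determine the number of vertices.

20

For a closed orientable surface of genus 1, χ = 2 − 2·1 = 0.
V = 0 + E − F = 0 + 30 − 10 = 20.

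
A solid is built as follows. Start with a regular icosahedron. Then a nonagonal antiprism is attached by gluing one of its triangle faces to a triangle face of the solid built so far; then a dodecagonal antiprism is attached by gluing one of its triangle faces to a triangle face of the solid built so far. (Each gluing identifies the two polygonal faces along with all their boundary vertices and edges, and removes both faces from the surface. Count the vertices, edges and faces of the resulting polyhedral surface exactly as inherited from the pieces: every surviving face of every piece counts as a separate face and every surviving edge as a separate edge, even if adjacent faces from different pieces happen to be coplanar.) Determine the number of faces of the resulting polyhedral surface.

A regular icosahedron: V=12, E=30, F=20.
Attach a nonagonal antiprism (V=18, E=36, F=20) along a 3-gon: merge 3 vertices and 3 edges, delete both glued faces → V=27, E=63, F=38.
Attach a dodecagonal antiprism (V=24, E=48, F=26) along a 3-gon: merge 3 vertices and 3 edges, delete both glued faces → V=48, E=108, F=62.
Check: V − E + F = 48 − 108 + 62 = 2.

62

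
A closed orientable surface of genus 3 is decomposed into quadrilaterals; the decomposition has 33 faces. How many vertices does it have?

29

χ = 2 − 2·3 = -4, and every face is a square so 4F = 2E.
E = 4·33/2 = 66. Then V = -4 + E − F = -4 + 66 − 33 = 29.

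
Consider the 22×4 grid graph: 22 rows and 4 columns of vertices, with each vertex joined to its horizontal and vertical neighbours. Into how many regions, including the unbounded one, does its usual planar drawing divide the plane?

64

The grid has V = 22·4 = 88 vertices and E = 22·3 + 4·21 = 150 edges.
F = 2 − V + E = 2 − 88 + 150 = 64.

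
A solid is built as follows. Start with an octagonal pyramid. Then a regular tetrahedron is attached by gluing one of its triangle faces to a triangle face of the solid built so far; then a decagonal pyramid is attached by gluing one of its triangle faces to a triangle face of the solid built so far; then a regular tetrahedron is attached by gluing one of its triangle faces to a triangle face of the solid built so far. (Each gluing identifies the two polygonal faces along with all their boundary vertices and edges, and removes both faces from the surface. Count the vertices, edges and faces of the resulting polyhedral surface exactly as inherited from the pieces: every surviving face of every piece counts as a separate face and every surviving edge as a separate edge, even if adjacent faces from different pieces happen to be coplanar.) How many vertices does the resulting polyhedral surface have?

19

An octagonal pyramid: V=9, E=16, F=9.
Attach a regular tetrahedron (V=4, E=6, F=4) along a 3-gon: merge 3 vertices and 3 edges, delete both glued faces → V=10, E=19, F=11.
Attach a decagonal pyramid (V=11, E=20, F=11) along a 3-gon: merge 3 vertices and 3 edges, delete both glued faces → V=18, E=36, F=20.
Attach a regular tetrahedron (V=4, E=6, F=4) along a 3-gon: merge 3 vertices and 3 edges, delete both glued faces → V=19, E=39, F=22.
Check: V − E + F = 19 − 39 + 22 = 2.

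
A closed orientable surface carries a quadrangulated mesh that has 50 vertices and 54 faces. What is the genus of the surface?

Every face is a square, so 2E = 4·54 = 216, giving E = 108.
χ = V − E + F = 50 − 108 + 54 = -4.
For a closed orientable surface χ = 2 − 2g, so g = (2 − (-4))/2 = 3.

3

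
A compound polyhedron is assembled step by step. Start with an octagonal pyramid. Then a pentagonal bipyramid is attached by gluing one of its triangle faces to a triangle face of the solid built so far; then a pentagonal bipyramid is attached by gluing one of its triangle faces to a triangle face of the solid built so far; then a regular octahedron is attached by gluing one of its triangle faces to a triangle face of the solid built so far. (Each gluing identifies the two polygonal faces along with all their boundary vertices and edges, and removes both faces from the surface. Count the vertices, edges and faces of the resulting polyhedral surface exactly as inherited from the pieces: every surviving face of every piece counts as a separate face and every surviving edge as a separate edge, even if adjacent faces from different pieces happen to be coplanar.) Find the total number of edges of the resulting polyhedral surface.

An octagonal pyramid: V=9, E=16, F=9.
Attach a pentagonal bipyramid (V=7, E=15, F=10) along a 3-gon: merge 3 vertices and 3 edges, delete both glued faces → V=13, E=28, F=17.
Attach a pentagonal bipyramid (V=7, E=15, F=10) along a 3-gon: merge 3 vertices and 3 edges, delete both glued faces → V=17, E=40, F=25.
Attach a regular octahedron (V=6, E=12, F=8) along a 3-gon: merge 3 vertices and 3 edges, delete both glued faces → V=20, E=49, F=31.
Check: V − E + F = 20 − 49 + 31 = 2.

49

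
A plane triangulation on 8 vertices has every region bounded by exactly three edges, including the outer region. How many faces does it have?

In a plane triangulation 3F = 2E and V − E + F = 2, so F = 2V − 4 = 2·8 − 4 = 12.

12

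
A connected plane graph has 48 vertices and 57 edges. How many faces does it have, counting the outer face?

11

Euler's formula for a connected plane graph: V − E + F = 2, so F = 2 − 48 + 57 = 11.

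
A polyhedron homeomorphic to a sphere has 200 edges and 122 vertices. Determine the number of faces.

Here V − E + F = 2.
F = 2 − V + E = 2 − 122 + 200 = 80.

80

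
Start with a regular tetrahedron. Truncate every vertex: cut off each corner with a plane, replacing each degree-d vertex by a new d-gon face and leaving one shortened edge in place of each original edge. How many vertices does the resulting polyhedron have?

12

The base solid has V = 4, E = 6, F = 4.
Truncation replaces each original edge-end by a new vertex, so V′ = 2E = 12.
Each original edge survives, and each old vertex of degree d contributes d new edges; summing degrees gives Σd = 2E, so E′ = E + 2E = 3E = 18.
Each original face survives and each original vertex becomes one new face: F′ = F + V = 8.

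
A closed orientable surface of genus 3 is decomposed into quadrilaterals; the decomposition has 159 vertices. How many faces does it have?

163

χ = 2 − 2·3 = -4, and every face is a square so 4F = 2E.
V − E + F = -4 with E = 4F/2 gives 159 − (4/2 − 1)·F = -4, so F = 163 and E = 326.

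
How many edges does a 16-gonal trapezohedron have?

The n-trapezohedron (dual of the n-antiprism) has V = 2·16 + 2 = 34, E = 4·16 = 64, F = 2·16 = 32.

64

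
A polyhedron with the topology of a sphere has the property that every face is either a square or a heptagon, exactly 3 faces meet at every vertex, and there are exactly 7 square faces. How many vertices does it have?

Let x be the number of heptagons; then F = 7 + x.
Edge–face incidences: 2E = 4·7 + 7·x = 28 + 7x.
Every vertex has degree 3, so 3V = 2E.
Euler: V − E + F = 2 ⇒ (2E)/3 − E + (7 + x) = 2.
Multiply by 6: 2·(2E) − 3·(2E) + 6·(7 + x) = 12, i.e. 42 + 6x − (28 + 7x) = 12.
Collecting terms: −x + 14 = 12, so −x = −2, so x = 2.
Then 2E = 28 + 7·2 = 42, so E = 21, V = 2E/3 = 14, F = 7 + 2 = 9.

14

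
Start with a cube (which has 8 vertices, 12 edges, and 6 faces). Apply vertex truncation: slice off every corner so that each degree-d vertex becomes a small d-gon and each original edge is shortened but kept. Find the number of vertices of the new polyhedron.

Truncation replaces each original edge-end by a new vertex, so V′ = 2E = 24.
Each original edge survives, and each old vertex of degree d contributes d new edges; summing degrees gives Σd = 2E, so E′ = E + 2E = 3E = 36.
Each original face survives and each original vertex becomes one new face: F′ = F + V = 14.

24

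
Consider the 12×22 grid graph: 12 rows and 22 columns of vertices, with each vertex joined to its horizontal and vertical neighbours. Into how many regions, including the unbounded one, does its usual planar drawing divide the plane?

The grid has V = 12·22 = 264 vertices and E = 12·21 + 22·11 = 494 edges.
F = 2 − V + E = 2 − 264 + 494 = 232.

232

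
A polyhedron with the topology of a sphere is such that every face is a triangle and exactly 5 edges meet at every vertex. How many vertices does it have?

Each face has 3 edges and each edge borders two faces, so 2E = 3F.
Each vertex has degree 5, so 5V = 2E and hence V = 3F/5.
Euler: V − E + F = 2 ⇒ (3F/5) − (3F/2) + F = 2.
Multiply by 10: (6 − 15 + 10)F = 20, i.e. 1F = 20.
So F = 20, E = 3·20/2 = 30, V = 3·20/5 = 12.

12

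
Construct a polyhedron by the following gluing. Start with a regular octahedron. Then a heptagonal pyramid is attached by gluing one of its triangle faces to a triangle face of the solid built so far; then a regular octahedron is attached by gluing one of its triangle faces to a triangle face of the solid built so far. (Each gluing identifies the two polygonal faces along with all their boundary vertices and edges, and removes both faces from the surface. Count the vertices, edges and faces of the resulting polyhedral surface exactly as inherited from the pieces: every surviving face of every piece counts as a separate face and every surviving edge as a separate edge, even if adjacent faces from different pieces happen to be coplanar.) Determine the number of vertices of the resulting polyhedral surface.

A regular octahedron: V=6, E=12, F=8.
Attach a heptagonal pyramid (V=8, E=14, F=8) along a 3-gon: merge 3 vertices and 3 edges, delete both glued faces → V=11, E=23, F=14.
Attach a regular octahedron (V=6, E=12, F=8) along a 3-gon: merge 3 vertices and 3 edges, delete both glued faces → V=14, E=32, F=20.
Check: V − E + F = 14 − 32 + 20 = 2.

14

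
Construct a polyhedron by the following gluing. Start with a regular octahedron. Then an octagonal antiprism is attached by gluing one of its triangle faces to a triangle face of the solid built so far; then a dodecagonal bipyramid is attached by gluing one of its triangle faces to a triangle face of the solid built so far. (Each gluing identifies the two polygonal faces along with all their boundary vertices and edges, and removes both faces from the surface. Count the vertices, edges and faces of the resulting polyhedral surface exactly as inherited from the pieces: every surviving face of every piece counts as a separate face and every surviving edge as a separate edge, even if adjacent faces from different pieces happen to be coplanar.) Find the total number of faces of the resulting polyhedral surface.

A regular octahedron: V=6, E=12, F=8.
Attach an octagonal antiprism (V=16, E=32, F=18) along a 3-gon: merge 3 vertices and 3 edges, delete both glued faces → V=19, E=41, F=24.
Attach a dodecagonal bipyramid (V=14, E=36, F=24) along a 3-gon: merge 3 vertices and 3 edges, delete both glued faces → V=30, E=74, F=46.
Check: V − E + F = 30 − 74 + 46 = 2.

46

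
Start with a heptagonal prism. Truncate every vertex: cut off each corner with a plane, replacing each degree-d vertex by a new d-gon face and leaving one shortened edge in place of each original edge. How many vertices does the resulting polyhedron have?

42

The base solid has V = 14, E = 21, F = 9.
Truncation replaces each original edge-end by a new vertex, so V′ = 2E = 42.
Each original edge survives, and each old vertex of degree d contributes d new edges; summing degrees gives Σd = 2E, so E′ = E + 2E = 3E = 63.
Each original face survives and each original vertex becomes one new face: F′ = F + V = 23.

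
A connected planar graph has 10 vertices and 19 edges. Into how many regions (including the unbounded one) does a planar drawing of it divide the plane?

11

Euler's formula for a connected plane graph: V − E + F = 2, so F = 2 − 10 + 19 = 11.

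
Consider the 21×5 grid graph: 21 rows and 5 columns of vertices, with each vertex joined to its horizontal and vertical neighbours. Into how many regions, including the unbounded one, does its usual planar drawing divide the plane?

81

The grid has V = 21·5 = 105 vertices and E = 21·4 + 5·20 = 184 edges.
F = 2 − V + E = 2 − 105 + 184 = 81.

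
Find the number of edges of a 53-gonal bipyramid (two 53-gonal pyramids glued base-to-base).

A bipyramid over an n-gon has 2n triangular faces and n + 2 vertices: V = 53 + 2 = 55, E = 3·53 = 159, F = 2·53 = 106.

159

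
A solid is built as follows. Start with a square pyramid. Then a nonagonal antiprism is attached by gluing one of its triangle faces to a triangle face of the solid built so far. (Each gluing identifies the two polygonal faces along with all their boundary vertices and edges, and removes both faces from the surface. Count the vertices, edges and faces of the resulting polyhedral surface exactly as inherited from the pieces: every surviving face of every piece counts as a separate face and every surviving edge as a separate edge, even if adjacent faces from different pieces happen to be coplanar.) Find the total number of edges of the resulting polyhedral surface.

41

A square pyramid: V=5, E=8, F=5.
Attach a nonagonal antiprism (V=18, E=36, F=20) along a 3-gon: merge 3 vertices and 3 edges, delete both glued faces → V=20, E=41, F=23.
Check: V − E + F = 20 − 41 + 23 = 2.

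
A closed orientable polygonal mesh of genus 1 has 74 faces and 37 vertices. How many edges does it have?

For a closed orientable surface of genus 1, χ = 2 − 2·1 = 0.
E = V + F − (0) = 37 + 74 − (0) = 111.

111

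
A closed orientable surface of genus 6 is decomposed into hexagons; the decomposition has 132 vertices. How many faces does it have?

χ = 2 − 2·6 = -10, and every face is a hexagon so 6F = 2E.
V − E + F = -10 with E = 6F/2 gives 132 − (6/2 − 1)·F = -10, so F = 71 and E = 213.

71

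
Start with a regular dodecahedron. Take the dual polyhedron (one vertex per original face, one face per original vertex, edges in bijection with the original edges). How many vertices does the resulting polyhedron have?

12

The base solid has V = 20, E = 30, F = 12.
The dual swaps V and F and preserves E: V′ = F = 12, E′ = E = 30, F′ = V = 20.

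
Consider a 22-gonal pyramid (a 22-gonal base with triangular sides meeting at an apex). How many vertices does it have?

23

A pyramid on an n-gon base has one n-gon and n triangles: V = 22 + 1 = 23, E = 2·22 = 44, F = 22 + 1 = 23.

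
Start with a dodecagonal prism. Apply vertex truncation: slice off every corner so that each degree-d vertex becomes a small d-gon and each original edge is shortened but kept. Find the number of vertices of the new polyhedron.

72

The base solid has V = 24, E = 36, F = 14.
Truncation replaces each original edge-end by a new vertex, so V′ = 2E = 72.
Each original edge survives, and each old vertex of degree d contributes d new edges; summing degrees gives Σd = 2E, so E′ = E + 2E = 3E = 108.
Each original face survives and each original vertex becomes one new face: F′ = F + V = 38.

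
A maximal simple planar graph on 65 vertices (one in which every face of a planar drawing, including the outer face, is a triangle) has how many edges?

In a plane triangulation 3F = 2E and V − E + F = 2, so E = 3V − 6 = 3·65 − 6 = 189.

189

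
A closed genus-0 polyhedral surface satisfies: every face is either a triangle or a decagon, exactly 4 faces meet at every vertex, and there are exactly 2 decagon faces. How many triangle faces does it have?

Let x be the number of triangles; then F = 2 + x.
Edge–face incidences: 2E = 10·2 + 3·x = 20 + 3x.
Every vertex has degree 4, so 4V = 2E.
Euler: V − E + F = 2 ⇒ (2E)/4 − E + (2 + x) = 2.
Multiply by 8: 2·(2E) − 4·(2E) + 8·(2 + x) = 16, i.e. 16 + 8x − 2·(20 + 3x) = 16.
Collecting terms: 2x − 24 = 16, so 2x = 40, so x = 20.
Then 2E = 20 + 3·20 = 80, so E = 40, V = 2E/4 = 20, F = 2 + 20 = 22.

20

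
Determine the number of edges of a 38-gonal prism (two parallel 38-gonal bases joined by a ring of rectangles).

114

A prism on an n-gon has two n-gon bases and n rectangular sides: V = 2·38 = 76, E = 3·38 = 114, F = 38 + 2 = 40.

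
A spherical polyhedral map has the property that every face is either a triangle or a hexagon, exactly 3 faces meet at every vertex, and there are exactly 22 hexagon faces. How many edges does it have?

72

Let x be the number of triangles; then F = 22 + x.
Edge–face incidences: 2E = 6·22 + 3·x = 132 + 3x.
Every vertex has degree 3, so 3V = 2E.
Euler: V − E + F = 2 ⇒ (2E)/3 − E + (22 + x) = 2.
Multiply by 6: 2·(2E) − 3·(2E) + 6·(22 + x) = 12, i.e. 132 + 6x − (132 + 3x) = 12.
Collecting terms: 3x = 12, so x = 4.
Then 2E = 132 + 3·4 = 144, so E = 72, V = 2E/3 = 48, F = 22 + 4 = 26.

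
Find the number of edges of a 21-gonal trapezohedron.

The n-trapezohedron (dual of the n-antiprism) has V = 2·21 + 2 = 44, E = 4·21 = 84, F = 2·21 = 42.

84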